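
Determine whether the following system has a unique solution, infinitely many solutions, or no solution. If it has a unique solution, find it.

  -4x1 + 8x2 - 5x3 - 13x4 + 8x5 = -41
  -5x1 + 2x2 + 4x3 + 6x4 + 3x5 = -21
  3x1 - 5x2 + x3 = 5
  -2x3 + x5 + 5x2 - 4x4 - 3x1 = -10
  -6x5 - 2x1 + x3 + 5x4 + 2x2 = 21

Row-reduce:
R1 ← R1 / (-4).
R2 ← R2 + 5·R1.
R3 ← R3 − 3·R1.
R4 ← R4 + 3·R1.
R5 ← R5 + 2·R1.
R2 ← R2 / (-8).
R1 ← R1 + 2·R2.
R3 ← R3 − 1·R2.
R4 ← R4 + 1·R2.
R5 ← R5 + 2·R2.
R3 ← R3 / (-47/32).
R1 ← R1 + 21/16·R3.
R2 ← R2 + 41/32·R3.
R4 ← R4 − 15/32·R3.
R5 ← R5 − 15/16·R3.
R4 ← R4 / (35/47).
R1 ← R1 − 184/47·R4.
R2 ← R2 − 155/47·R4.
R3 ← R3 − 223/47·R4.
R5 ← R5 − 70/47·R4.
Rank is 4 with 5 unknowns, leaving x5 free.

infinitely many solutions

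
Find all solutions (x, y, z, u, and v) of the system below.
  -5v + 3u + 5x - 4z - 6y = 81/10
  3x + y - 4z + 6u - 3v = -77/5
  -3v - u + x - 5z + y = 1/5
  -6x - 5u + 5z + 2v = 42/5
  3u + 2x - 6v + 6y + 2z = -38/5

x = 3/2, y = -3/2, z = 1, u = -14/5, v = -4/5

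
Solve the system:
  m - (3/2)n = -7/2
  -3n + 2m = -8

no solution

Row-reduce:
R2 ← R2 − 2·R1.
Row 2 reduces to 0 = -1, a contradiction. The system is inconsistent.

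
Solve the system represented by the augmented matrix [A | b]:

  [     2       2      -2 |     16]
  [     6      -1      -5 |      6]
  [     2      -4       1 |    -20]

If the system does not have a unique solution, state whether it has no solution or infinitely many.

Row-reduce the augmented matrix:
R1 ← R1 / (2).
R2 ← R2 − 6·R1.
R3 ← R3 − 2·R1.
R2 ← R2 / (-7).
R1 ← R1 − 1·R2.
R3 ← R3 + 6·R2.
R3 ← R3 / (15/7).
R1 ← R1 + 6/7·R3.
R2 ← R2 + 1/7·R3.
Reading off the reduced rows gives x_1 = 2, x_2 = 6, x_3 = 0.

x_1 = 2, x_2 = 6, x_3 = 0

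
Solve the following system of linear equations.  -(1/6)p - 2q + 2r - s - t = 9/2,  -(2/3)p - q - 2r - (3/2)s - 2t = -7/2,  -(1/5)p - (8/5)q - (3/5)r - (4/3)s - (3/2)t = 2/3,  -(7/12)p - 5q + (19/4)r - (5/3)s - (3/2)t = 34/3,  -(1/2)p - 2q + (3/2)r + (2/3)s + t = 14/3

infinitely many solutions

Row-reduce:
R1 ← R1 / (-1/6).
R2 ← R2 + 2/3·R1.
R3 ← R3 + 1/5·R1.
R4 ← R4 + 7/12·R1.
R5 ← R5 + 1/2·R1.
R2 ← R2 / (7).
R1 ← R1 − 12·R2.
R3 ← R3 − 4/5·R2.
R4 ← R4 − 2·R2.
R5 ← R5 − 4·R2.
R3 ← R3 / (-13/7).
R1 ← R1 − 36/7·R3.
R2 ← R2 + 10/7·R3.
R4 ← R4 − 17/28·R3.
R5 ← R5 − 17/14·R3.
R4 ← R4 / (383/390).
R1 ← R1 − 36/65·R4.
R2 ← R2 − 53/78·R4.
R3 ← R3 − 44/195·R4.
R5 ← R5 − 383/195·R4.
Rank is 4 with 5 unknowns, leaving t free.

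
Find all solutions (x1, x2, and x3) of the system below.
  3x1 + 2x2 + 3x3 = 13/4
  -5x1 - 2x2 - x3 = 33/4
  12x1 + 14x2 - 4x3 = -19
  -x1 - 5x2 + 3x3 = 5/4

x1 = -3, x2 = 2, x3 = 11/4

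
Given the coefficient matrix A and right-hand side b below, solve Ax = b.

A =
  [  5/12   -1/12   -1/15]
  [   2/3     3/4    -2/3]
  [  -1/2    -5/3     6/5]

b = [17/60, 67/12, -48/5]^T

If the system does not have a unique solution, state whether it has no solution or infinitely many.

Row-reduce:
R1 ← R1 / (5/12).
R2 ← R2 − 2/3·R1.
R3 ← R3 + 1/2·R1.
R2 ← R2 / (53/60).
R1 ← R1 + 1/5·R2.
R3 ← R3 + 53/30·R2.
Row 3 reduces to 0 = 1, a contradiction. The system is inconsistent.

no solution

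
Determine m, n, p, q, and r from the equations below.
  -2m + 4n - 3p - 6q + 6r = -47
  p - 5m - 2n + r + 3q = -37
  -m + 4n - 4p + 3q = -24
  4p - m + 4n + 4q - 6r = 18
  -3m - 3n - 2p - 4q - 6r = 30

m = 6, n = -2, p = 1, q = -2, r = -6

Row-reduce the augmented matrix:
R1 ← R1 / (-2).
R2 ← R2 + 5·R1.
R3 ← R3 + 1·R1.
R4 ← R4 + 1·R1.
R5 ← R5 + 3·R1.
R2 ← R2 / (-12).
R1 ← R1 + 2·R2.
R3 ← R3 − 2·R2.
R4 ← R4 − 2·R2.
R5 ← R5 + 9·R2.
R3 ← R3 / (-13/12).
R1 ← R1 − 1/12·R3.
R2 ← R2 + 17/24·R3.
R4 ← R4 − 83/12·R3.
R5 ← R5 + 31/8·R3.
R4 ← R4 / (877/13).
R1 ← R1 − 9/13·R4.
R2 ← R2 + 96/13·R4.
R3 ← R3 + 108/13·R4.
R5 ← R5 + 529/13·R4.
R5 ← R5 / (-22449/1754).
R1 ← R1 + 536/877·R5.
R2 ← R2 + 551/1754·R5.
R3 ← R3 + 584/877·R5.
R4 ← R4 + 590/877·R5.
Reading off the reduced rows gives m = 6, n = -2, p = 1, q = -2, r = -6.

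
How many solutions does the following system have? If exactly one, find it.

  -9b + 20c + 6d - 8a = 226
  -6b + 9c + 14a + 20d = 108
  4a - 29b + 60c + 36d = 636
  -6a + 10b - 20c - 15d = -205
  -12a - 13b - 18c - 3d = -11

Row-reduce the augmented matrix:
R1 ← R1 / (-8).
R2 ← R2 − 14·R1.
R3 ← R3 − 4·R1.
R4 ← R4 + 6·R1.
R5 ← R5 + 12·R1.
R2 ← R2 / (-87/4).
R1 ← R1 − 9/8·R2.
R3 ← R3 + 67/2·R2.
R4 ← R4 − 67/4·R2.
R5 ← R5 − 1/2·R2.
R3 ← R3 / (194/87).
R1 ← R1 + 13/58·R3.
R2 ← R2 + 176/87·R3.
R4 ← R4 + 97/87·R3.
R5 ← R5 + 4088/87·R3.
Swap R4 and R5.
R4 ← R4 / (-17401/97).
R1 ← R1 − 5/194·R4.
R2 ← R2 + 838/97·R4.
R3 ← R3 + 347/97·R4.
R5 reduces to 0 = 0, so the extra equation is consistent.
Reading off the reduced rows gives a = -5, b = -4, c = 6, d = 5.

a = -5, b = -4, c = 6, d = 5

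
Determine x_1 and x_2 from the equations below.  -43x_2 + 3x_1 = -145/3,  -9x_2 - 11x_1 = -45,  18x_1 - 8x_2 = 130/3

x_1 = 3, x_2 = 4/3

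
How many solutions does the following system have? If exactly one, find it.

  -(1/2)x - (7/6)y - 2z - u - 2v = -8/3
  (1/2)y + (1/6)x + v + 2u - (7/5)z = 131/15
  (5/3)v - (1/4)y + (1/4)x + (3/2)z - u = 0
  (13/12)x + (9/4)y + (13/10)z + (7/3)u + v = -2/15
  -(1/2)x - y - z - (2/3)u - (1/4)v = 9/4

infinitely many solutions

Row-reduce:
R1 ← R1 / (-1/2).
R2 ← R2 − 1/6·R1.
R3 ← R3 − 1/4·R1.
R4 ← R4 − 13/12·R1.
R5 ← R5 + 1/2·R1.
R2 ← R2 / (1/9).
R1 ← R1 − 7/3·R2.
R3 ← R3 + 5/6·R2.
R4 ← R4 + 5/18·R2.
R5 ← R5 − 1/6·R2.
R3 ← R3 / (-15).
R1 ← R1 − 237/5·R3.
R2 ← R2 + 93/5·R3.
R4 ← R4 + 41/5·R3.
R5 ← R5 − 41/10·R3.
R4 ← R4 / (-42/25).
R1 ← R1 − 44/25·R4.
R2 ← R2 − 34/25·R4.
R3 ← R3 + 11/15·R4.
R5 ← R5 − 21/25·R4.
Rank is 4 with 5 unknowns, leaving v free.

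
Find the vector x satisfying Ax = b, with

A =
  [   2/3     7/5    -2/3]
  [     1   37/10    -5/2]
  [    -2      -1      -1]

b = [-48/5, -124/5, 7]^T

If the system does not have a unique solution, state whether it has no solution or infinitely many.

no solution

Row-reduce:
R1 ← R1 / (2/3).
R2 ← R2 − 1·R1.
R3 ← R3 + 2·R1.
R2 ← R2 / (8/5).
R1 ← R1 − 21/10·R2.
R3 ← R3 − 16/5·R2.
Row 3 reduces to 0 = -1, a contradiction. The system is inconsistent.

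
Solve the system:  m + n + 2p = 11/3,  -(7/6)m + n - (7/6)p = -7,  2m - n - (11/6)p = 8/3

m = 2, n = -7/3, p = 2

Row-reduce the augmented matrix:
R2 ← R2 + 7/6·R1.
R3 ← R3 − 2·R1.
R2 ← R2 / (13/6).
R1 ← R1 − 1·R2.
R3 ← R3 + 3·R2.
R3 ← R3 / (-329/78).
R1 ← R1 − 19/13·R3.
R2 ← R2 − 7/13·R3.
Reading off the reduced rows gives m = 2, n = -7/3, p = 2.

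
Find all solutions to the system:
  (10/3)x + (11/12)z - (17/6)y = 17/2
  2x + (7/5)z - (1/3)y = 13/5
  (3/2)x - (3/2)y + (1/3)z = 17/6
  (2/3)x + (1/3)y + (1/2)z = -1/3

no solution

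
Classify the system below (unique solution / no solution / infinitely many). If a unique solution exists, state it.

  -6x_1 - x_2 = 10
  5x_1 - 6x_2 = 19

Row-reduce the augmented matrix:
R1 ← R1 / (-6).
R2 ← R2 − 5·R1.
R2 ← R2 / (-41/6).
R1 ← R1 − 1/6·R2.
Reading off the reduced rows gives x_1 = -1, x_2 = -4.

x_1 = -1, x_2 = -4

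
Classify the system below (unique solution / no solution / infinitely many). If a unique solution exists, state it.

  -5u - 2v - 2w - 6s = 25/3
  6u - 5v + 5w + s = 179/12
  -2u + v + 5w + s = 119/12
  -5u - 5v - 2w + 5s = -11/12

Row-reduce the augmented matrix:
R1 ← R1 / (-5).
R2 ← R2 − 6·R1.
R3 ← R3 + 2·R1.
R4 ← R4 + 5·R1.
R2 ← R2 / (-37/5).
R1 ← R1 − 2/5·R2.
R3 ← R3 − 9/5·R2.
R4 ← R4 + 3·R2.
R3 ← R3 / (238/37).
R1 ← R1 − 20/37·R3.
R2 ← R2 + 13/37·R3.
R4 ← R4 + 39/37·R3.
R4 ← R4 / (235/17).
R1 ← R1 − 12/17·R4.
R2 ← R2 − 16/17·R4.
R3 ← R3 − 5/17·R4.
Reading off the reduced rows gives u = -1/2, v = -3/2, w = 7/3, s = -5/4.

u = -1/2, v = -3/2, w = 7/3, s = -5/4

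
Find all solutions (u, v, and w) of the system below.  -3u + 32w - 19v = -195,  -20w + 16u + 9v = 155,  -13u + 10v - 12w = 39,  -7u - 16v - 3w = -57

Row-reduce:
R1 ← R1 / (-3).
R2 ← R2 − 16·R1.
R3 ← R3 + 13·R1.
R4 ← R4 + 7·R1.
R2 ← R2 / (-277/3).
R1 ← R1 − 19/3·R2.
R3 ← R3 − 277/3·R2.
R4 ← R4 − 85/3·R2.
Swap R3 and R4.
R3 ← R3 / (-8707/277).
R1 ← R1 + 92/277·R3.
R2 ← R2 + 452/277·R3.
Row 4 reduces to 0 = -1, a contradiction. The system is inconsistent.

no solution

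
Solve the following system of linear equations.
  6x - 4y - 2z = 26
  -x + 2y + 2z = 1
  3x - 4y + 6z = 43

x = 5, y = -1, z = 4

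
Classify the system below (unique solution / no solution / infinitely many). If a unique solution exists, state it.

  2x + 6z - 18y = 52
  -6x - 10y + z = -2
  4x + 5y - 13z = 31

x = 5, y = -3, z = -2

Row-reduce the augmented matrix:
R1 ← R1 / (2).
R2 ← R2 + 6·R1.
R3 ← R3 − 4·R1.
R2 ← R2 / (-64).
R1 ← R1 + 9·R2.
R3 ← R3 − 41·R2.
R3 ← R3 / (-821/64).
R1 ← R1 − 21/64·R3.
R2 ← R2 + 19/64·R3.
Reading off the reduced rows gives x = 5, y = -3, z = -2.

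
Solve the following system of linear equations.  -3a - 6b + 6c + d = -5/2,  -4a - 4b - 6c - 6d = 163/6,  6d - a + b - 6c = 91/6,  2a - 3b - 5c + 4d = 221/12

a = -2/3, b = -2, c = -11/4, d = 0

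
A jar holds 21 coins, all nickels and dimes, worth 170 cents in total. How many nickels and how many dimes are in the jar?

Let n = nickels, d = dimes.
  n + d = 21
  10d + 5n = 170
Row-reduce the augmented matrix:
R2 ← R2 − 5·R1.
R2 ← R2 / (5).
R1 ← R1 − 1·R2.
Reading off the reduced rows gives n = 8, d = 13.

nickels: 8, dimes: 13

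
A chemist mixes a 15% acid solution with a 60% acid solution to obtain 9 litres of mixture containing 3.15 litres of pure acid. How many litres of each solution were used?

Let a = litres of solution A, b = litres of solution B.
  b + a = 9
  (3/20)a + (3/5)b = 63/20
Row-reduce the augmented matrix:
R2 ← R2 − 3/20·R1.
R2 ← R2 / (9/20).
R1 ← R1 − 1·R2.
Reading off the reduced rows gives a = 5, b = 4.

litres of solution A: 5, litres of solution B: 4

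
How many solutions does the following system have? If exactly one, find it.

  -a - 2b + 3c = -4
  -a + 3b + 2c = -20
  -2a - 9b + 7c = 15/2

no solution

Row-reduce:
R1 ← R1 / (-1).
R2 ← R2 + 1·R1.
R3 ← R3 + 2·R1.
R2 ← R2 / (5).
R1 ← R1 − 2·R2.
R3 ← R3 + 5·R2.
Row 3 reduces to 0 = -1/2, a contradiction. The system is inconsistent.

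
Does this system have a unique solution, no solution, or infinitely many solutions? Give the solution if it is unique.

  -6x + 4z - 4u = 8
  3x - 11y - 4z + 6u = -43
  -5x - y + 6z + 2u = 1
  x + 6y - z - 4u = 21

infinitely many solutions

Row-reduce:
R1 ← R1 / (-6).
R2 ← R2 − 3·R1.
R3 ← R3 + 5·R1.
R4 ← R4 − 1·R1.
R2 ← R2 / (-11).
R3 ← R3 + 1·R2.
R4 ← R4 − 6·R2.
R3 ← R3 / (94/33).
R1 ← R1 + 2/3·R3.
R2 ← R2 − 2/11·R3.
R4 ← R4 + 47/33·R3.
Rank is 3 with 4 unknowns, leaving u free.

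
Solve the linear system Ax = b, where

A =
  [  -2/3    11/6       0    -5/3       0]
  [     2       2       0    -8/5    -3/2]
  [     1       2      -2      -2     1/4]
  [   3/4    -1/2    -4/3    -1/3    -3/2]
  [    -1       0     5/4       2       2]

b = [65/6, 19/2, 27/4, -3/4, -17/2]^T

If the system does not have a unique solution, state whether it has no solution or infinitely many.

x_1 = -1, x_2 = 1, x_3 = 2, x_4 = -5, x_5 = -1

Row-reduce the augmented matrix:
R1 ← R1 / (-2/3).
R2 ← R2 − 2·R1.
R3 ← R3 − 1·R1.
R4 ← R4 − 3/4·R1.
R5 ← R5 + 1·R1.
R2 ← R2 / (15/2).
R1 ← R1 + 11/4·R2.
R3 ← R3 − 19/4·R2.
R4 ← R4 − 25/16·R2.
R5 ← R5 + 11/4·R2.
R3 ← R3 / (-2).
R4 ← R4 + 4/3·R3.
R5 ← R5 − 5/4·R3.
R4 ← R4 / (-31/50).
R1 ← R1 − 2/25·R4.
R2 ← R2 + 22/25·R4.
R3 ← R3 − 4/25·R4.
R5 ← R5 − 47/25·R4.
R5 ← R5 / (-949/248).
R1 ← R1 + 25/31·R5.
R2 ← R2 − 325/124·R5.
R3 ← R3 + 69/62·R5.
R4 ← R4 − 795/248·R5.
Reading off the reduced rows gives x_1 = -1, x_2 = 1, x_3 = 2, x_4 = -5, x_5 = -1.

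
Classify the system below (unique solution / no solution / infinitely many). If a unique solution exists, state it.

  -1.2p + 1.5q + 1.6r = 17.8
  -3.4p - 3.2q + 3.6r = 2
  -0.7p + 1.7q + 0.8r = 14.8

p = -2, q = 6, r = 4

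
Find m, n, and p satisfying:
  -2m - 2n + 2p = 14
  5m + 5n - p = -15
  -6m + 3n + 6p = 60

m = -4, n = 2, p = 5

Row-reduce the augmented matrix:
R1 ← R1 / (-2).
R2 ← R2 − 5·R1.
R3 ← R3 + 6·R1.
Swap R2 and R3.
R2 ← R2 / (9).
R1 ← R1 − 1·R2.
R3 ← R3 / (4).
R1 ← R1 + 1·R3.
Reading off the reduced rows gives m = -4, n = 2, p = 5.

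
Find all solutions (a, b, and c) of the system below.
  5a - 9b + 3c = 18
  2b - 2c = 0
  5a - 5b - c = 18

infinitely many solutions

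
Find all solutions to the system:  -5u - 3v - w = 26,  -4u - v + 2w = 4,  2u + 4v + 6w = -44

Row-reduce:
R1 ← R1 / (-5).
R2 ← R2 + 4·R1.
R3 ← R3 − 2·R1.
R2 ← R2 / (7/5).
R1 ← R1 − 3/5·R2.
R3 ← R3 − 14/5·R2.
Rank is 2 with 3 unknowns, leaving w free.

infinitely many solutions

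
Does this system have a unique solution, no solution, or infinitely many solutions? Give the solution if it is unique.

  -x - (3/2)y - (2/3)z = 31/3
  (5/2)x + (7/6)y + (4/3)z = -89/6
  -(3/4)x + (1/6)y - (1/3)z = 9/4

infinitely many solutions

Row-reduce:
R1 ← R1 / (-1).
R2 ← R2 − 5/2·R1.
R3 ← R3 + 3/4·R1.
R2 ← R2 / (-31/12).
R1 ← R1 − 3/2·R2.
R3 ← R3 − 31/24·R2.
Rank is 2 with 3 unknowns, leaving z free.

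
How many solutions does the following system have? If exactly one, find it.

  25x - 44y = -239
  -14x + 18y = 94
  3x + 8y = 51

x = 1, y = 6

Row-reduce the augmented matrix:
R1 ← R1 / (25).
R2 ← R2 + 14·R1.
R3 ← R3 − 3·R1.
R2 ← R2 / (-166/25).
R1 ← R1 + 44/25·R2.
R3 ← R3 − 332/25·R2.
R3 reduces to 0 = 0, so the extra equation is consistent.
Reading off the reduced rows gives x = 1, y = 6.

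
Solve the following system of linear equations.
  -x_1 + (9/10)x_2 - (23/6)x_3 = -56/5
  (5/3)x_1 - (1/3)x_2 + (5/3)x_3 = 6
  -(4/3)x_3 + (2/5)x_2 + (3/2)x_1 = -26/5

Row-reduce:
R1 ← R1 / (-1).
R2 ← R2 − 5/3·R1.
R3 ← R3 − 3/2·R1.
R2 ← R2 / (7/6).
R1 ← R1 + 9/10·R2.
R3 ← R3 − 7/4·R2.
Row 3 reduces to 0 = -3, a contradiction. The system is inconsistent.

no solution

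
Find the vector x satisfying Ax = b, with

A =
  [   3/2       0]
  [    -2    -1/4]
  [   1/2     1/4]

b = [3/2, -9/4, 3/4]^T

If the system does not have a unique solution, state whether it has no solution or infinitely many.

Row-reduce the augmented matrix:
R1 ← R1 / (3/2).
R2 ← R2 + 2·R1.
R3 ← R3 − 1/2·R1.
R2 ← R2 / (-1/4).
R3 ← R3 − 1/4·R2.
R3 reduces to 0 = 0, so the extra equation is consistent.
Reading off the reduced rows gives x_1 = 1, x_2 = 1.

x_1 = 1, x_2 = 1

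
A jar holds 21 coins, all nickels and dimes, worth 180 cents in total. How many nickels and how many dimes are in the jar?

Let n = nickels, d = dimes.
  n + d = 21
  5n + 10d = 180
Row-reduce the augmented matrix:
R2 ← R2 − 5·R1.
R2 ← R2 / (5).
R1 ← R1 − 1·R2.
Reading off the reduced rows gives n = 6, d = 15.

nickels: 6, dimes: 15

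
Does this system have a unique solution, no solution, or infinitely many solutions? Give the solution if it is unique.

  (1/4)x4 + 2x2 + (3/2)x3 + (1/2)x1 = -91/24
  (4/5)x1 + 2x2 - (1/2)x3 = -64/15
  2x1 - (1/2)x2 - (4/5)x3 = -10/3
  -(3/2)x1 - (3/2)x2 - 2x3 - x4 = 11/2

Row-reduce the augmented matrix:
R1 ← R1 / (1/2).
R2 ← R2 − 4/5·R1.
R3 ← R3 − 2·R1.
R4 ← R4 + 3/2·R1.
R2 ← R2 / (-6/5).
R1 ← R1 − 4·R2.
R3 ← R3 + 17/2·R2.
R4 ← R4 − 9/2·R2.
R3 ← R3 / (1649/120).
R1 ← R1 + 20/3·R3.
R2 ← R2 − 29/12·R3.
R4 ← R4 + 67/8·R3.
R4 ← R4 / (-4173/6596).
R1 ← R1 − 185/3298·R4.
R2 ← R2 − 18/1649·R4.
R3 ← R3 − 220/1649·R4.
Reading off the reduced rows gives x1 = -2, x2 = -4/3, x3 = 0, x4 = -1/2.

x1 = -2, x2 = -4/3, x3 = 0, x4 = -1/2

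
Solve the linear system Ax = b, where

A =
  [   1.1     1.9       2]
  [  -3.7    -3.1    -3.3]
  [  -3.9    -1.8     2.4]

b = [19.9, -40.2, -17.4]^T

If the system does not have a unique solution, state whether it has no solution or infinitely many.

x_1 = 4, x_2 = 5, x_3 = 3

Row-reduce the augmented matrix:
R1 ← R1 / (11/10).
R2 ← R2 + 37/10·R1.
R3 ← R3 + 39/10·R1.
R2 ← R2 / (181/55).
R1 ← R1 − 19/11·R2.
R3 ← R3 − 543/110·R2.
R3 ← R3 / (87/20).
R1 ← R1 − 7/362·R3.
R2 ← R2 − 377/362·R3.
Reading off the reduced rows gives x_1 = 4, x_2 = 5, x_3 = 3.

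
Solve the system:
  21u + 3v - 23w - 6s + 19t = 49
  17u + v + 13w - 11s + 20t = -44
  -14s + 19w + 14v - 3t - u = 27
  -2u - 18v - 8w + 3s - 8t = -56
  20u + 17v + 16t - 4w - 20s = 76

Row-reduce:
R1 ← R1 / (21).
R2 ← R2 − 17·R1.
R3 ← R3 + 1·R1.
R4 ← R4 + 2·R1.
R5 ← R5 − 20·R1.
R2 ← R2 / (-10/7).
R1 ← R1 − 1/7·R2.
R3 ← R3 − 99/7·R2.
R4 ← R4 + 124/7·R2.
R5 ← R5 − 99/7·R2.
R3 ← R3 / (4964/15).
R1 ← R1 − 31/15·R3.
R2 ← R2 + 332/15·R3.
R4 ← R4 + 6034/15·R3.
R5 ← R5 − 4964/15·R3.
R4 ← R4 / (-62983/4964).
R1 ← R1 + 4279/9928·R4.
R2 ← R2 + 897/1241·R4.
R3 ← R3 + 2253/9928·R4.
Rank is 4 with 5 unknowns, leaving t free.

infinitely many solutions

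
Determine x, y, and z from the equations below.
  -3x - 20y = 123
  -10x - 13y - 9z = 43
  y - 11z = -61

x = -1, y = -6, z = 5

Row-reduce the augmented matrix:
R1 ← R1 / (-3).
R2 ← R2 + 10·R1.
R2 ← R2 / (161/3).
R1 ← R1 − 20/3·R2.
R3 ← R3 − 1·R2.
R3 ← R3 / (-1744/161).
R1 ← R1 − 180/161·R3.
R2 ← R2 + 27/161·R3.
Reading off the reduced rows gives x = -1, y = -6, z = 5.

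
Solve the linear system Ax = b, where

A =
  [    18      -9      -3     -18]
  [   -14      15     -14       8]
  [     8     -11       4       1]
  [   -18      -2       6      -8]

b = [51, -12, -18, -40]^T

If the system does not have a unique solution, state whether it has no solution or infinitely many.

x_1 = 3, x_2 = 4, x_3 = 1, x_4 = -2

Row-reduce the augmented matrix:
R1 ← R1 / (18).
R2 ← R2 + 14·R1.
R3 ← R3 − 8·R1.
R4 ← R4 + 18·R1.
R2 ← R2 / (8).
R1 ← R1 + 1/2·R2.
R3 ← R3 + 7·R2.
R4 ← R4 + 11·R2.
R3 ← R3 / (-215/24).
R1 ← R1 + 19/16·R3.
R2 ← R2 + 49/24·R3.
R4 ← R4 + 467/24·R3.
R4 ← R4 / (-1823/43).
R1 ← R1 + 161/86·R4.
R2 ← R2 + 69/43·R4.
R3 ← R3 + 18/43·R4.
Reading off the reduced rows gives x_1 = 3, x_2 = 4, x_3 = 1, x_4 = -2.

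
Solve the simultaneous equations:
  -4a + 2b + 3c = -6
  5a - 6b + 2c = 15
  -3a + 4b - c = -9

Row-reduce the augmented matrix:
R1 ← R1 / (-4).
R2 ← R2 − 5·R1.
R3 ← R3 + 3·R1.
R2 ← R2 / (-7/2).
R1 ← R1 + 1/2·R2.
R3 ← R3 − 5/2·R2.
R3 ← R3 / (6/7).
R1 ← R1 + 11/7·R3.
R2 ← R2 + 23/14·R3.
Reading off the reduced rows gives a = 2, b = -1/2, c = 1.

a = 2, b = -1/2, c = 1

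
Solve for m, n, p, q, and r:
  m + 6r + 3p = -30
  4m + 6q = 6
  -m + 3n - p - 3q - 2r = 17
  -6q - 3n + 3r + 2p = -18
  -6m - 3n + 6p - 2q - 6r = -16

Row-reduce the augmented matrix:
R2 ← R2 − 4·R1.
R3 ← R3 + 1·R1.
R5 ← R5 + 6·R1.
Swap R2 and R3.
R2 ← R2 / (3).
R4 ← R4 + 3·R2.
R5 ← R5 + 3·R2.
R3 ← R3 / (-12).
R1 ← R1 − 3·R3.
R2 ← R2 − 2/3·R3.
R4 ← R4 − 4·R3.
R5 ← R5 − 26·R3.
R4 ← R4 / (-7).
R1 ← R1 − 3/2·R4.
R2 ← R2 + 2/3·R4.
R3 ← R3 + 1/2·R4.
R5 ← R5 − 8·R4.
R5 ← R5 / (-134/7).
R1 ← R1 + 3/14·R5.
R2 ← R2 − 2/21·R5.
R3 ← R3 − 29/14·R5.
R4 ← R4 − 1/7·R5.
Reading off the reduced rows gives m = 3, n = 2, p = -3, q = -1, r = -4.

m = 3, n = 2, p = -3, q = -1, r = -4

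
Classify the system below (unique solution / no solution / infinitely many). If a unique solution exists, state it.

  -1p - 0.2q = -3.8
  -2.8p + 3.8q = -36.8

p = 5, q = -6

From equation 1: p = 19/5 − 1/5·q.
Substitute into equation 2 and solve: q = -6.
Then p = 5.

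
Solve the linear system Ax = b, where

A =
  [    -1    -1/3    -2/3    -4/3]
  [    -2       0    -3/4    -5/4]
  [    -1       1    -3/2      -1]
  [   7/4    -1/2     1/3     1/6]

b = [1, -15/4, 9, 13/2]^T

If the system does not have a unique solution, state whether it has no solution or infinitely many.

x_1 = 6, x_2 = 3, x_3 = -6, x_4 = -3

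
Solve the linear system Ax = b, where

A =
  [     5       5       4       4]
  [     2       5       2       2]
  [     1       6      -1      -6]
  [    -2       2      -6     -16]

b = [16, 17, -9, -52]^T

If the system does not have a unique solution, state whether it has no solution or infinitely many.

infinitely many solutions

Row-reduce:
R1 ← R1 / (5).
R2 ← R2 − 2·R1.
R3 ← R3 − 1·R1.
R4 ← R4 + 2·R1.
R2 ← R2 / (3).
R1 ← R1 − 1·R2.
R3 ← R3 − 5·R2.
R4 ← R4 − 4·R2.
R3 ← R3 / (-37/15).
R1 ← R1 − 2/3·R3.
R2 ← R2 − 2/15·R3.
R4 ← R4 + 74/15·R3.
Rank is 3 with 4 unknowns, leaving x_4 free.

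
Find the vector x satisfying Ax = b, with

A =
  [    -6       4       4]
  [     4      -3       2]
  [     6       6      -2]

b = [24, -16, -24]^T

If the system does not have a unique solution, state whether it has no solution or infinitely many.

Row-reduce the augmented matrix:
R1 ← R1 / (-6).
R2 ← R2 − 4·R1.
R3 ← R3 − 6·R1.
R2 ← R2 / (-1/3).
R1 ← R1 + 2/3·R2.
R3 ← R3 − 10·R2.
R3 ← R3 / (142).
R1 ← R1 + 10·R3.
R2 ← R2 + 14·R3.
Reading off the reduced rows gives x_1 = -4, x_2 = 0, x_3 = 0.

x_1 = -4, x_2 = 0, x_3 = 0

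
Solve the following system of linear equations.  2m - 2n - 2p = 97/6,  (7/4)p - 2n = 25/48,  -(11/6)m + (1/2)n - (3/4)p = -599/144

m = 8/3, n = -8/3, p = -11/4

Row-reduce the augmented matrix:
R1 ← R1 / (2).
R3 ← R3 + 11/6·R1.
R2 ← R2 / (-2).
R1 ← R1 + 1·R2.
R3 ← R3 + 4/3·R2.
R3 ← R3 / (-15/4).
R1 ← R1 + 15/8·R3.
R2 ← R2 + 7/8·R3.
Reading off the reduced rows gives m = 8/3, n = -8/3, p = -11/4.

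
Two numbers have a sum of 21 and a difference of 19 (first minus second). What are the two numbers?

first number: 20, second number: 1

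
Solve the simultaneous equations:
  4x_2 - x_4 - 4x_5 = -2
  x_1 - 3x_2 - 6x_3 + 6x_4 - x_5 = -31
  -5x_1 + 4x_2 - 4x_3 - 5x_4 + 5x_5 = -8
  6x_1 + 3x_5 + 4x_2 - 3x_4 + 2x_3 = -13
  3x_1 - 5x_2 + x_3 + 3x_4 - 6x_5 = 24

x_1 = -1, x_2 = -5, x_3 = 2, x_4 = -6, x_5 = -3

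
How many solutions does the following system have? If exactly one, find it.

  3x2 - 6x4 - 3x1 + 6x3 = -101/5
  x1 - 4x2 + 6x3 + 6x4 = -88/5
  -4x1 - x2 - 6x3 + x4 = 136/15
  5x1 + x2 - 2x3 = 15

Row-reduce the augmented matrix:
R1 ← R1 / (-3).
R2 ← R2 − 1·R1.
R3 ← R3 + 4·R1.
R4 ← R4 − 5·R1.
R2 ← R2 / (-3).
R1 ← R1 + 1·R2.
R3 ← R3 + 5·R2.
R4 ← R4 − 6·R2.
R3 ← R3 / (-82/3).
R1 ← R1 + 14/3·R3.
R2 ← R2 + 8/3·R3.
R4 ← R4 − 24·R3.
R4 ← R4 / (2/41).
R1 ← R1 − 11/41·R4.
R2 ← R2 + 64/41·R4.
R3 ← R3 + 7/82·R4.
Reading off the reduced rows gives x1 = 12/5, x2 = -3, x3 = -3, x4 = -7/3.

x1 = 12/5, x2 = -3, x3 = -3, x4 = -7/3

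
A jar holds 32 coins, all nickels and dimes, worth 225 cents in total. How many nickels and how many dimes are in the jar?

Let n = nickels, d = dimes.
  n + d = 32
  5n + 10d = 225
Row-reduce the augmented matrix:
R2 ← R2 − 5·R1.
R2 ← R2 / (5).
R1 ← R1 − 1·R2.
Reading off the reduced rows gives n = 19, d = 13.

nickels: 19, dimes: 13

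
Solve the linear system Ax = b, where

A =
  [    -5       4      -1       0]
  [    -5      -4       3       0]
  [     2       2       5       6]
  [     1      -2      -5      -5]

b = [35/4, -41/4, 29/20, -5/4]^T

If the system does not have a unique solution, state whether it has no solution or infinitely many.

x_1 = 0, x_2 = 2, x_3 = -3/4, x_4 = 1/5

Row-reduce the augmented matrix:
R1 ← R1 / (-5).
R2 ← R2 + 5·R1.
R3 ← R3 − 2·R1.
R4 ← R4 − 1·R1.
R2 ← R2 / (-8).
R1 ← R1 + 4/5·R2.
R3 ← R3 − 18/5·R2.
R4 ← R4 + 6/5·R2.
R3 ← R3 / (32/5).
R1 ← R1 + 1/5·R3.
R2 ← R2 + 1/2·R3.
R4 ← R4 + 29/5·R3.
R4 ← R4 / (7/16).
R1 ← R1 − 3/16·R4.
R2 ← R2 − 15/32·R4.
R3 ← R3 − 15/16·R4.
Reading off the reduced rows gives x_1 = 0, x_2 = 2, x_3 = -3/4, x_4 = 1/5.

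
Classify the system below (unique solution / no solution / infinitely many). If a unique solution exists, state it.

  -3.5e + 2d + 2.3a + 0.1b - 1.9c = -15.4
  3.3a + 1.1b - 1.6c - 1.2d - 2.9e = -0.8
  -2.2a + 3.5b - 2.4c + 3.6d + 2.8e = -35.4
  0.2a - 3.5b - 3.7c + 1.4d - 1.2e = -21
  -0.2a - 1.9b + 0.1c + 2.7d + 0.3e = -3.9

a = 4, b = -2, c = 6, d = -3, e = 2

Row-reduce the augmented matrix:
R1 ← R1 / (23/10).
R2 ← R2 − 33/10·R1.
R3 ← R3 + 11/5·R1.
R4 ← R4 − 1/5·R1.
R5 ← R5 + 1/5·R1.
R2 ← R2 / (22/23).
R1 ← R1 − 1/23·R2.
R3 ← R3 − 827/230·R2.
R4 ← R4 + 807/230·R2.
R5 ← R5 + 87/46·R2.
R3 ← R3 / (-18591/2200).
R1 ← R1 + 193/220·R3.
R2 ← R2 − 259/220·R3.
R4 ← R4 − 1311/2200·R3.
R5 ← R5 − 951/440·R3.
R4 ← R4 / (-379079/30985).
R1 ← R1 + 20560/18591·R4.
R2 ← R2 + 25196/18591·R4.
R3 ← R3 + 45784/18591·R4.
R5 ← R5 − 9299/61970·R4.
R5 ← R5 / (7914903/3790790).
R1 ← R1 + 1480171/1137237·R5.
R2 ← R2 − 380230/1137237·R5.
R3 ← R3 + 291952/1137237·R5.
R4 ← R4 + 194778/379079·R5.
Reading off the reduced rows gives a = 4, b = -2, c = 6, d = -3, e = 2.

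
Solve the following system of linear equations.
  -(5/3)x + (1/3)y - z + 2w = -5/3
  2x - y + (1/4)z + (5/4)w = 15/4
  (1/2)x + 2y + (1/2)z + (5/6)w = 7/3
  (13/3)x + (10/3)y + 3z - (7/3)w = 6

Row-reduce:
R1 ← R1 / (-5/3).
R2 ← R2 − 2·R1.
R3 ← R3 − 1/2·R1.
R4 ← R4 − 13/3·R1.
R2 ← R2 / (-3/5).
R1 ← R1 + 1/5·R2.
R3 ← R3 − 21/10·R2.
R4 ← R4 − 21/5·R2.
R3 ← R3 / (-25/8).
R1 ← R1 − 11/12·R3.
R2 ← R2 − 19/12·R3.
R4 ← R4 + 25/4·R3.
Row 4 reduces to 0 = -2, a contradiction. The system is inconsistent.

no solution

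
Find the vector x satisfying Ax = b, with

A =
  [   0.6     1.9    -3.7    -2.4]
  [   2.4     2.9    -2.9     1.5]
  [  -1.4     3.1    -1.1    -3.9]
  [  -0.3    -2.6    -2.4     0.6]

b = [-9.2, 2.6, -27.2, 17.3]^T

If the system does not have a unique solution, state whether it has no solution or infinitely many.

x_1 = 1, x_2 = -4, x_3 = -2, x_4 = 4

Row-reduce the augmented matrix:
R1 ← R1 / (3/5).
R2 ← R2 − 12/5·R1.
R3 ← R3 + 7/5·R1.
R4 ← R4 + 3/10·R1.
R2 ← R2 / (-47/10).
R1 ← R1 − 19/6·R2.
R3 ← R3 − 113/15·R2.
R4 ← R4 + 33/20·R2.
R3 ← R3 / (439/47).
R1 ← R1 − 87/47·R3.
R2 ← R2 + 119/47·R3.
R4 ← R4 + 3961/470·R3.
R4 ← R4 / (32754/10975).
R1 ← R1 − 4029/2195·R4.
R2 ← R2 + 501/4390·R4.
R3 ← R3 − 3897/4390·R4.
Reading off the reduced rows gives x_1 = 1, x_2 = -4, x_3 = -2, x_4 = 4.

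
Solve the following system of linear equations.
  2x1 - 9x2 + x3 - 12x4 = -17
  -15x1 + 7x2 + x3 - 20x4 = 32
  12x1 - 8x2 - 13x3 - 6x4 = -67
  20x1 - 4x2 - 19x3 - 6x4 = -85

Row-reduce the augmented matrix:
R1 ← R1 / (2).
R2 ← R2 + 15·R1.
R3 ← R3 − 12·R1.
R4 ← R4 − 20·R1.
R2 ← R2 / (-121/2).
R1 ← R1 + 9/2·R2.
R3 ← R3 − 46·R2.
R4 ← R4 − 86·R2.
R3 ← R3 / (-1517/121).
R1 ← R1 + 16/121·R3.
R2 ← R2 + 17/121·R3.
R4 ← R4 + 2047/121·R3.
R4 ← R4 / (-28164/1517).
R1 ← R1 − 3592/1517·R4.
R2 ← R2 − 3058/1517·R4.
R3 ← R3 − 2134/1517·R4.
Reading off the reduced rows gives x1 = -1, x2 = 2, x3 = 3, x4 = 0.

x1 = -1, x2 = 2, x3 = 3, x4 = 0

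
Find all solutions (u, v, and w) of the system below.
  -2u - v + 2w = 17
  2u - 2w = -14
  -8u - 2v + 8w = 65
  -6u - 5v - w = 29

Row-reduce:
R1 ← R1 / (-2).
R2 ← R2 − 2·R1.
R3 ← R3 + 8·R1.
R4 ← R4 + 6·R1.
R2 ← R2 / (-1).
R1 ← R1 − 1/2·R2.
R3 ← R3 − 2·R2.
R4 ← R4 + 2·R2.
Swap R3 and R4.
R3 ← R3 / (-7).
R1 ← R1 + 1·R3.
Row 4 reduces to 0 = 3, a contradiction. The system is inconsistent.

no solution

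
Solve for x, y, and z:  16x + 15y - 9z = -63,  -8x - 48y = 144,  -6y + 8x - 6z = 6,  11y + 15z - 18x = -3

x = 0, y = -3, z = 2

Row-reduce the augmented matrix:
R1 ← R1 / (16).
R2 ← R2 + 8·R1.
R3 ← R3 − 8·R1.
R4 ← R4 + 18·R1.
R2 ← R2 / (-81/2).
R1 ← R1 − 15/16·R2.
R3 ← R3 + 27/2·R2.
R4 ← R4 − 223/8·R2.
Swap R3 and R4.
R3 ← R3 / (16/9).
R1 ← R1 + 2/3·R3.
R2 ← R2 − 1/9·R3.
R4 reduces to 0 = 0, so the extra equation is consistent.
Reading off the reduced rows gives x = 0, y = -3, z = 2.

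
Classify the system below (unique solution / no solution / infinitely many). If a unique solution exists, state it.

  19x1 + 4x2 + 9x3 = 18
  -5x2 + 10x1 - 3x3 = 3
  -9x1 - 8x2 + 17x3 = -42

x1 = 1, x2 = 2, x3 = -1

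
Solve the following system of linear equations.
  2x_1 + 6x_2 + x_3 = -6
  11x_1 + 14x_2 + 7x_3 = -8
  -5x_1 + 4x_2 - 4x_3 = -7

Row-reduce:
R1 ← R1 / (2).
R2 ← R2 − 11·R1.
R3 ← R3 + 5·R1.
R2 ← R2 / (-19).
R1 ← R1 − 3·R2.
R3 ← R3 − 19·R2.
Row 3 reduces to 0 = 3, a contradiction. The system is inconsistent.

no solution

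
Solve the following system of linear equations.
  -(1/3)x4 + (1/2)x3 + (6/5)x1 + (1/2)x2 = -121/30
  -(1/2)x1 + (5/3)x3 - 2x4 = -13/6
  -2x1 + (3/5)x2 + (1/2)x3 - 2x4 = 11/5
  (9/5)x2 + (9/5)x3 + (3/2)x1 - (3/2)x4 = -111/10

Row-reduce the augmented matrix:
R1 ← R1 / (6/5).
R2 ← R2 + 1/2·R1.
R3 ← R3 + 2·R1.
R4 ← R4 − 3/2·R1.
R2 ← R2 / (5/24).
R1 ← R1 − 5/12·R2.
R3 ← R3 − 43/30·R2.
R4 ← R4 − 47/40·R2.
R3 ← R3 / (-347/30).
R1 ← R1 + 10/3·R3.
R2 ← R2 − 9·R3.
R4 ← R4 + 47/5·R3.
R4 ← R4 / (19047/17350).
R1 ← R1 − 172/347·R4.
R2 ← R2 + 838/1041·R4.
R3 ← R3 + 1824/1735·R4.
Reading off the reduced rows gives x1 = -1, x2 = -3, x3 = -4, x4 = -2.

x1 = -1, x2 = -3, x3 = -4, x4 = -2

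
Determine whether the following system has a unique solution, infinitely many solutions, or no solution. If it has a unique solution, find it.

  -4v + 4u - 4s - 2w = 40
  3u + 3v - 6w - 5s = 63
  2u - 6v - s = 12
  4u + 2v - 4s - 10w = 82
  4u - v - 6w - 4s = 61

Row-reduce the augmented matrix:
R1 ← R1 / (4).
R2 ← R2 − 3·R1.
R3 ← R3 − 2·R1.
R4 ← R4 − 4·R1.
R5 ← R5 − 4·R1.
R2 ← R2 / (6).
R1 ← R1 + 1·R2.
R3 ← R3 + 4·R2.
R4 ← R4 − 6·R2.
R5 ← R5 − 3·R2.
R3 ← R3 / (-2).
R1 ← R1 + 5/4·R3.
R2 ← R2 + 3/4·R3.
R4 ← R4 + 7/2·R3.
R5 ← R5 + 7/4·R3.
R4 ← R4 / (31/12).
R1 ← R1 + 9/8·R4.
R2 ← R2 + 5/24·R4.
R3 ← R3 − 1/6·R4.
R5 ← R5 − 31/24·R4.
R5 reduces to 0 = 0, so the extra equation is consistent.
Reading off the reduced rows gives u = 0, v = -1, w = -6, s = -6.

u = 0, v = -1, w = -6, s = -6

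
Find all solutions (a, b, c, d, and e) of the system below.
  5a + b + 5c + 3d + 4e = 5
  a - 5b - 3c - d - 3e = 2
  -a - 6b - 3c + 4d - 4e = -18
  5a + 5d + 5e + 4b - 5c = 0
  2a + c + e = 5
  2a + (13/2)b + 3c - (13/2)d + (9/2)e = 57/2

no solution

Row-reduce:
R1 ← R1 / (5).
R2 ← R2 − 1·R1.
R3 ← R3 + 1·R1.
R4 ← R4 − 5·R1.
R5 ← R5 − 2·R1.
R6 ← R6 − 2·R1.
R2 ← R2 / (-26/5).
R1 ← R1 − 1/5·R2.
R3 ← R3 + 29/5·R2.
R4 ← R4 − 3·R2.
R5 ← R5 + 2/5·R2.
R6 ← R6 − 61/10·R2.
R3 ← R3 / (32/13).
R1 ← R1 − 11/13·R3.
R2 ← R2 − 10/13·R3.
R4 ← R4 + 160/13·R3.
R5 ← R5 + 9/13·R3.
R6 ← R6 + 48/13·R3.
R4 ← R4 / (33).
R1 ← R1 + 53/32·R4.
R2 ← R2 + 27/16·R4.
R3 ← R3 − 83/32·R4.
R5 ← R5 − 23/32·R4.
R5 ← R5 / (-217/2112).
R1 ← R1 − 1051/2112·R5.
R2 ← R2 − 215/352·R5.
R3 ← R3 − 227/2112·R5.
R4 ← R4 − 4/33·R5.
Row 6 reduces to 0 = 1/2, a contradiction. The system is inconsistent.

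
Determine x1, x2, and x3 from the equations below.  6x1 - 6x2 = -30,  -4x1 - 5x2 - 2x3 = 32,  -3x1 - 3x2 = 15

Row-reduce the augmented matrix:
R1 ← R1 / (6).
R2 ← R2 + 4·R1.
R3 ← R3 + 3·R1.
R2 ← R2 / (-9).
R1 ← R1 + 1·R2.
R3 ← R3 + 6·R2.
R3 ← R3 / (4/3).
R1 ← R1 − 2/9·R3.
R2 ← R2 − 2/9·R3.
Reading off the reduced rows gives x1 = -5, x2 = 0, x3 = -6.

x1 = -5, x2 = 0, x3 = -6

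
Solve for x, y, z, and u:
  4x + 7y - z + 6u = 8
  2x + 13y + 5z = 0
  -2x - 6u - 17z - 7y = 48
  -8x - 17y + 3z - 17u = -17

Row-reduce the augmented matrix:
R1 ← R1 / (4).
R2 ← R2 − 2·R1.
R3 ← R3 + 2·R1.
R4 ← R4 + 8·R1.
R2 ← R2 / (19/2).
R1 ← R1 − 7/4·R2.
R3 ← R3 + 7/2·R2.
R4 ← R4 + 3·R2.
R3 ← R3 / (-294/19).
R1 ← R1 + 24/19·R3.
R2 ← R2 − 11/19·R3.
R4 ← R4 − 52/19·R3.
R4 ← R4 / (-327/49).
R1 ← R1 − 117/49·R4.
R2 ← R2 + 23/49·R4.
R3 ← R3 − 13/49·R4.
Reading off the reduced rows gives x = 1, y = 1, z = -3, u = -1.

x = 1, y = 1, z = -3, u = -1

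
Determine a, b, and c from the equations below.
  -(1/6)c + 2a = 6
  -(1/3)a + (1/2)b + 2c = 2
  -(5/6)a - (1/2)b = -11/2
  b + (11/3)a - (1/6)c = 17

a = 3, b = 6, c = 0

Row-reduce the augmented matrix:
R1 ← R1 / (2).
R2 ← R2 + 1/3·R1.
R3 ← R3 + 5/6·R1.
R4 ← R4 − 11/3·R1.
R2 ← R2 / (1/2).
R3 ← R3 + 1/2·R2.
R4 ← R4 − 1·R2.
R3 ← R3 / (137/72).
R1 ← R1 + 1/12·R3.
R2 ← R2 − 71/18·R3.
R4 ← R4 + 137/36·R3.
R4 reduces to 0 = 0, so the extra equation is consistent.
Reading off the reduced rows gives a = 3, b = 6, c = 0.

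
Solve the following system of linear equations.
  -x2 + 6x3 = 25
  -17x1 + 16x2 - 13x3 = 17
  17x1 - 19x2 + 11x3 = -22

x1 = -5, x2 = -1, x3 = 4

Row-reduce the augmented matrix:
Swap R1 and R2.
R1 ← R1 / (-17).
R3 ← R3 − 17·R1.
R2 ← R2 / (-1).
R1 ← R1 + 16/17·R2.
R3 ← R3 + 3·R2.
R3 ← R3 / (-20).
R1 ← R1 + 83/17·R3.
R2 ← R2 + 6·R3.
Reading off the reduced rows gives x1 = -5, x2 = -1, x3 = 4.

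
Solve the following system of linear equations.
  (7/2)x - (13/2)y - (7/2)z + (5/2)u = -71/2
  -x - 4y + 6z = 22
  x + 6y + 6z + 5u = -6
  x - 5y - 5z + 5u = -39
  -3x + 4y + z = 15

no solution

Row-reduce:
R1 ← R1 / (7/2).
R2 ← R2 + 1·R1.
R3 ← R3 − 1·R1.
R4 ← R4 − 1·R1.
R5 ← R5 + 3·R1.
R2 ← R2 / (-41/7).
R1 ← R1 + 13/7·R2.
R3 ← R3 − 55/7·R2.
R4 ← R4 + 22/7·R2.
R5 ← R5 + 11/7·R2.
R3 ← R3 / (562/41).
R1 ← R1 + 106/41·R3.
R2 ← R2 + 35/41·R3.
R4 ← R4 + 274/41·R3.
R5 ← R5 + 137/41·R3.
R4 ← R4 / (1815/281).
R1 ← R1 − 415/281·R4.
R2 ← R2 − 115/562·R4.
R3 ← R3 − 215/562·R4.
R5 ← R5 − 1815/562·R4.
Row 5 reduces to 0 = -1, a contradiction. The system is inconsistent.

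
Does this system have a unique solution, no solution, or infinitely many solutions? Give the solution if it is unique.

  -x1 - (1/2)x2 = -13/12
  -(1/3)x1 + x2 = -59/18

Row-reduce the augmented matrix:
R1 ← R1 / (-1).
R2 ← R2 + 1/3·R1.
R2 ← R2 / (7/6).
R1 ← R1 − 1/2·R2.
Reading off the reduced rows gives x1 = 7/3, x2 = -5/2.

x1 = 7/3, x2 = -5/2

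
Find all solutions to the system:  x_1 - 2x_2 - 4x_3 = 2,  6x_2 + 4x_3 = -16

Row-reduce:
R2 ← R2 / (6).
R1 ← R1 + 2·R2.
Rank is 2 with 3 unknowns, leaving x_3 free.

infinitely many solutions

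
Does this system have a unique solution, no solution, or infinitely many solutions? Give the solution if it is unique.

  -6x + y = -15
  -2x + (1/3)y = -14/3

no solution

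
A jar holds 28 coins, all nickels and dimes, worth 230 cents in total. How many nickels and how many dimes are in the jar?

nickels: 10, dimes: 18

Let n = nickels, d = dimes.
  n + d = 28
  5n + 10d = 230
From equation 1: n = 28 − d.
Substitute into equation 2 and solve: d = 18.
Then n = 10.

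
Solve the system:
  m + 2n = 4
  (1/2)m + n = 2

Row-reduce:
R2 ← R2 − 1/2·R1.
Rank is 1 with 2 unknowns, leaving n free.

infinitely many solutions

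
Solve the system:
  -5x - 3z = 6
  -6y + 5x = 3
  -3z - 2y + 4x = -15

x = -3, y = -3, z = 3

Row-reduce the augmented matrix:
R1 ← R1 / (-5).
R2 ← R2 − 5·R1.
R3 ← R3 − 4·R1.
R2 ← R2 / (-6).
R3 ← R3 + 2·R2.
R3 ← R3 / (-22/5).
R1 ← R1 − 3/5·R3.
R2 ← R2 − 1/2·R3.
Reading off the reduced rows gives x = -3, y = -3, z = 3.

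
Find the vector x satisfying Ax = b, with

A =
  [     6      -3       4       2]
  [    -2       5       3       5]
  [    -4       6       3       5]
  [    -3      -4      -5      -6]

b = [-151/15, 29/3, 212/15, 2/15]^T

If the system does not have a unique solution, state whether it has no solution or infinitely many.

x_1 = -7/3, x_2 = -1/5, x_3 = 1/3, x_4 = 1

Row-reduce the augmented matrix:
R1 ← R1 / (6).
R2 ← R2 + 2·R1.
R3 ← R3 + 4·R1.
R4 ← R4 + 3·R1.
R2 ← R2 / (4).
R1 ← R1 + 1/2·R2.
R3 ← R3 − 4·R2.
R4 ← R4 + 11/2·R2.
R3 ← R3 / (4/3).
R1 ← R1 − 29/24·R3.
R2 ← R2 − 13/12·R3.
R4 ← R4 − 71/24·R3.
R4 ← R4 / (21/16).
R1 ← R1 − 7/16·R4.
R2 ← R2 − 7/8·R4.
R3 ← R3 − 1/2·R4.
Reading off the reduced rows gives x_1 = -7/3, x_2 = -1/5, x_3 = 1/3, x_4 = 1.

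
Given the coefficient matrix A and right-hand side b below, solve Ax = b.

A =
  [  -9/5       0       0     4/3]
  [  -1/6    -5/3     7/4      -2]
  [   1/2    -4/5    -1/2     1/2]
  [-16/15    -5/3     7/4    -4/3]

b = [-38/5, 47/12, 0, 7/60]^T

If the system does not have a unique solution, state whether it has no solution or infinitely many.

infinitely many solutions

Row-reduce:
R1 ← R1 / (-9/5).
R2 ← R2 + 1/6·R1.
R3 ← R3 − 1/2·R1.
R4 ← R4 + 16/15·R1.
R2 ← R2 / (-5/3).
R3 ← R3 + 4/5·R2.
R4 ← R4 + 5/3·R2.
R3 ← R3 / (-67/50).
R2 ← R2 + 21/20·R3.
Rank is 3 with 4 unknowns, leaving x_4 free.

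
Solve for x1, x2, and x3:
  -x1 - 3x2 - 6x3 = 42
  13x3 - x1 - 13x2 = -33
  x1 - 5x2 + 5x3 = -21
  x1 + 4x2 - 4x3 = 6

x1 = -6, x2 = -2, x3 = -5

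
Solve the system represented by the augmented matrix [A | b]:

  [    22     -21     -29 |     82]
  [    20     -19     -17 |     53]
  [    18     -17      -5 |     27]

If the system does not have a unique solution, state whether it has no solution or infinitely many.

no solution

Row-reduce:
R1 ← R1 / (22).
R2 ← R2 − 20·R1.
R3 ← R3 − 18·R1.
R2 ← R2 / (1/11).
R1 ← R1 + 21/22·R2.
R3 ← R3 − 2/11·R2.
Row 3 reduces to 0 = 3, a contradiction. The system is inconsistent.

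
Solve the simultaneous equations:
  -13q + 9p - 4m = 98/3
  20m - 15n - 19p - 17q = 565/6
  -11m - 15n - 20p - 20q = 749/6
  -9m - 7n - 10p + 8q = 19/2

m = -2/3, n = -5/2, p = -1, q = -3

Row-reduce the augmented matrix:
R1 ← R1 / (-4).
R2 ← R2 − 20·R1.
R3 ← R3 + 11·R1.
R4 ← R4 + 9·R1.
R2 ← R2 / (-15).
R3 ← R3 + 15·R2.
R4 ← R4 + 7·R2.
R3 ← R3 / (-283/4).
R1 ← R1 + 9/4·R3.
R2 ← R2 + 26/15·R3.
R4 ← R4 + 2543/60·R3.
R4 ← R4 / (14398/849).
R1 ← R1 − 40/283·R4.
R2 ← R2 − 2608/849·R4.
R3 ← R3 + 391/283·R4.
Reading off the reduced rows gives m = -2/3, n = -5/2, p = -1, q = -3.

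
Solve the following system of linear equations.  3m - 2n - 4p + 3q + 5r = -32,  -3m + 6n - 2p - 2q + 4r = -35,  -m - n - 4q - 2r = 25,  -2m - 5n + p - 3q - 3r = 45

infinitely many solutions

Row-reduce:
R1 ← R1 / (3).
R2 ← R2 + 3·R1.
R3 ← R3 + 1·R1.
R4 ← R4 + 2·R1.
R2 ← R2 / (4).
R1 ← R1 + 2/3·R2.
R3 ← R3 + 5/3·R2.
R4 ← R4 + 19/3·R2.
R3 ← R3 / (-23/6).
R1 ← R1 + 7/3·R3.
R2 ← R2 + 3/2·R3.
R4 ← R4 + 67/6·R3.
R4 ← R4 / (373/46).
R1 ← R1 − 63/23·R4.
R2 ← R2 − 29/23·R4.
R3 ← R3 − 31/46·R4.
Rank is 4 with 5 unknowns, leaving r free.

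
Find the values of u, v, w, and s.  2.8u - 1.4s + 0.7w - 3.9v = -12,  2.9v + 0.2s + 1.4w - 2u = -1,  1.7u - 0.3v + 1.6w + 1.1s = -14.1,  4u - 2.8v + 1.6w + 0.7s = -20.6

Row-reduce the augmented matrix:
R1 ← R1 / (14/5).
R2 ← R2 + 2·R1.
R3 ← R3 − 17/10·R1.
R4 ← R4 − 4·R1.
R2 ← R2 / (4/35).
R1 ← R1 + 39/28·R2.
R3 ← R3 − 579/280·R2.
R4 ← R4 − 97/35·R2.
R3 ← R3 / (-2125/64).
R1 ← R1 − 749/32·R3.
R2 ← R2 − 133/8·R3.
R4 ← R4 + 1819/40·R3.
R4 ← R4 / (-2473/6250).
R1 ← R1 − 14117/10625·R4.
R2 ← R2 − 13006/10625·R4.
R3 ← R3 + 5256/10625·R4.
Reading off the reduced rows gives u = -1, v = 2, w = -6, s = -2.

u = -1, v = 2, w = -6, s = -2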